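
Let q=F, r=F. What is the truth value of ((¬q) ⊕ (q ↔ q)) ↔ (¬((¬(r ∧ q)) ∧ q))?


Substitute q=F, r=F:
¬q = T
q ↔ q = F ↔ F = T
(¬q) ⊕ (q ↔ q) = T ⊕ T = F
r ∧ q = F ∧ F = F
¬(r ∧ q) = T
(¬(r ∧ q)) ∧ q = T ∧ F = F
¬((¬(r ∧ q)) ∧ q) = T
((¬q) ⊕ (q ↔ q)) ↔ (¬((¬(r ∧ q)) ∧ q)) = F ↔ T = F

F


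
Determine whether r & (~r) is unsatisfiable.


Truth table over {r}:
r | φ
-----
False | False
True | False
Every row is false.

Yes, it is a contradiction.


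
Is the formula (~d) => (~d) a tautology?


Build the truth table over {d}:
d | φ
-----
False | True
True | True
Every row evaluates to true.

Yes, it is a tautology.


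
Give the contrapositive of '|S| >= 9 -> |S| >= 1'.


The contrapositive of (P → Q) is (¬Q → ¬P); it is logically equivalent to the original.
Here P = '|S| >= 9' and Q = '|S| >= 1'.

If not (|S| >= 1), then not (|S| >= 9).


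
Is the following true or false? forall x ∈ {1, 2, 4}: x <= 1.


Evaluate the predicate on each element: 1:True, 2:False, 4:False.
Counterexample x = 2 fails the predicate.

False


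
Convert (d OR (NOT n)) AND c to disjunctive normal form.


Step 1: Distribute ∧ over ∨: (d ∨ (¬n)) ∧ c = (d ∧ c) ∨ ((¬n) ∧ c).

(d AND c) OR ((NOT n) AND c)


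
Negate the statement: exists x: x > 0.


¬(forall x: φ) = exists x: ¬φ, and ¬(exists x: φ) = forall x: ¬φ.
Apply to the existential statement.

forall x: ~(x > 0)


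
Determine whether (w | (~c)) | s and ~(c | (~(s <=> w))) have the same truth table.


Compare truth tables:
c | s | w | φ | ψ
-----------------
False | False | False | True | True
True | False | False | False | False
False | True | False | True | False
True | True | False | True | False
False | False | True | True | False
True | False | True | True | False
False | True | True | True | True
True | True | True | True | False
They differ at row 3 (c=False, s=True, w=False): φ=True but ψ=False.

No, they are not logically equivalent.


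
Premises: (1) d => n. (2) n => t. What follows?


Hypothetical syllogism: from (P → Q) and (Q → R), infer (P → R).
Chain the two implications through the shared middle term 'n'.

d => t


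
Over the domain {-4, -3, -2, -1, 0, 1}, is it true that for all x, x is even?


Evaluate the predicate on each element: -4:T, -3:F, -2:T, -1:F, 0:T, 1:F.
Counterexample x = -3 fails the predicate.

F


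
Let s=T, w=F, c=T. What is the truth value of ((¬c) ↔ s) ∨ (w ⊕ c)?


Substitute s=T, w=F, c=T:
¬c = F
(¬c) ↔ s = F ↔ T = F
w ⊕ c = F ⊕ T = T
((¬c) ↔ s) ∨ (w ⊕ c) = F ∨ T = T

T


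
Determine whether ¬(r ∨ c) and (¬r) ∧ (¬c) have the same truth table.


Compare truth tables:
c | r | φ | ψ
-------------
F | F | T | T
T | F | F | F
F | T | F | F
T | T | F | F
The columns φ and ψ agree on every row.

Yes, they are logically equivalent.


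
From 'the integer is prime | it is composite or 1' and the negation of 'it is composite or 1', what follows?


Disjunctive syllogism: from (P ∨ Q) and ¬P, infer Q.
One disjunct, 'it is composite or 1', is ruled out; the other must hold.

the integer is prime


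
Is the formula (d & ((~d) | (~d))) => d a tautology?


Build the truth table over {d}:
d | φ
-----
False | True
True | True
Every row evaluates to true.

Yes, it is a tautology.


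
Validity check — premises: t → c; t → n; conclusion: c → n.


This is (no valid rule). There exist truth assignments where the premises are all true but the conclusion is false.

Invalid.


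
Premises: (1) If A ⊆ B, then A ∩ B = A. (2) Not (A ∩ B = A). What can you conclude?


Modus tollens: from (P → Q) and ¬Q, infer ¬P.
Q = 'A ∩ B = A' is denied; since P → Q, P must also fail.

Not (A ⊆ B).


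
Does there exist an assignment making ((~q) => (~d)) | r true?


Search for a satisfying assignment over {d, q, r}.
Try d=False, q=False, r=False: the formula evaluates to True.
A satisfying assignment exists.

Satisfiable.


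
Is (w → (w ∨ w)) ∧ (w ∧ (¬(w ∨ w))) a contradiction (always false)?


Truth table over {w}:
w | φ
-----
F | F
T | F
Every row is false.

Yes, it is a contradiction.


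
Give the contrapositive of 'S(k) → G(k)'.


The contrapositive of (P → Q) is (¬Q → ¬P); it is logically equivalent to the original.
Here P = 'S(k)' and Q = 'G(k)'.

If not (G(k)), then not (S(k)).


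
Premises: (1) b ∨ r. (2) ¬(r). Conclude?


Disjunctive syllogism: from (P ∨ Q) and ¬P, infer Q.
One disjunct, 'r', is ruled out; the other must hold.

b


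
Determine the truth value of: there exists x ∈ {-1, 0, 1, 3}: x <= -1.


Evaluate the predicate on each element: -1:T, 0:F, 1:F, 3:F.
Witness x = -1 satisfies the predicate.

T


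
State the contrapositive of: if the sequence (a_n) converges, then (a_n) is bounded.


The contrapositive of (P → Q) is (¬Q → ¬P); it is logically equivalent to the original.
Here P = 'the sequence (a_n) converges' and Q = '(a_n) is bounded'.

If not ((a_n) is bounded), then not (the sequence (a_n) converges).


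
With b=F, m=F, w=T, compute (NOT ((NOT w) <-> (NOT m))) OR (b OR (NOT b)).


Substitute b=F, m=F, w=T:
NOT w = F
NOT m = T
(NOT w) <-> (NOT m) = F <-> T = F
NOT ((NOT w) <-> (NOT m)) = T
NOT b = T
b OR (NOT b) = F OR T = T
(NOT ((NOT w) <-> (NOT m))) OR (b OR (NOT b)) = T OR T = T

T


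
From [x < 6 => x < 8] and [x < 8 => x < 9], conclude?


Hypothetical syllogism: from (P → Q) and (Q → R), infer (P → R).
Chain the two implications through the shared middle term 'x < 8'.

x < 6 => x < 9


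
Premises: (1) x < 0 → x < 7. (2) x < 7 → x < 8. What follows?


Hypothetical syllogism: from (P → Q) and (Q → R), infer (P → R).
Chain the two implications through the shared middle term 'x < 7'.

x < 0 → x < 8


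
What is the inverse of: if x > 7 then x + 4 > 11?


The inverse of (P → Q) is (¬P → ¬Q). It is equivalent to the converse, not to the original.
Here P = 'x > 7' and Q = 'x + 4 > 11'.

If not (x > 7), then not (x + 4 > 11).


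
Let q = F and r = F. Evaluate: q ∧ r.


Conjunction is true only when both operands are true.
Substitute: q=F, r=F.
F ∧ F evaluates to F.

F


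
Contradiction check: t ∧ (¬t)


Truth table over {t}:
t | φ
-----
F | F
T | F
Every row is false.

Yes, it is a contradiction.


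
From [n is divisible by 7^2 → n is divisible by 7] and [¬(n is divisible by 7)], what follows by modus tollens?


Modus tollens: from (P → Q) and ¬Q, infer ¬P.
Q = 'n is divisible by 7' is denied; since P → Q, P must also fail.

Not (n is divisible by 7^2).


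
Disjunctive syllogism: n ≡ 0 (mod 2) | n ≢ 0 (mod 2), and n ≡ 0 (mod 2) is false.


Disjunctive syllogism: from (P ∨ Q) and ¬P, infer Q.
One disjunct, 'n ≡ 0 (mod 2)', is ruled out; the other must hold.

n ≢ 0 (mod 2)


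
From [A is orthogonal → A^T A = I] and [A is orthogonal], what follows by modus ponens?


Modus ponens: from (P → Q) and P, infer Q.
P = 'A is orthogonal' is asserted, and P → Q holds, so Q follows.

A^T A = I.


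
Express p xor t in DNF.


Step 1: p ⊕ t is true exactly when they disagree: (p ∧ ¬t) ∨ (¬p ∧ t).

(p & (~t)) | ((~p) & t)


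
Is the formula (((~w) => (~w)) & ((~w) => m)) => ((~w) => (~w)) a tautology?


Build the truth table over {m, w}:
m | w | φ
---------
False | False | True
True | False | True
False | True | True
True | True | True
Every row evaluates to true.

Yes, it is a tautology.


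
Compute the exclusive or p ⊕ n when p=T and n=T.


Exclusive or is true when exactly one operand is true.
Substitute: p=T, n=T.
T ⊕ T evaluates to F.

F


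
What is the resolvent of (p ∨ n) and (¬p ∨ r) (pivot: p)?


The clauses contain complementary literals p and ¬p.
Resolution eliminates this pair and disjoins the remaining literals (merging duplicates).

(n ∨ r)


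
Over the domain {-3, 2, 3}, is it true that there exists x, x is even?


Evaluate the predicate on each element: -3:F, 2:T, 3:F.
Witness x = 2 satisfies the predicate.

T


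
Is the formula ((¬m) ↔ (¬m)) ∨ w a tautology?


Build the truth table over {m, w}:
m | w | φ
---------
F | F | T
T | F | T
F | T | T
T | T | T
Every row evaluates to true.

Yes, it is a tautology.


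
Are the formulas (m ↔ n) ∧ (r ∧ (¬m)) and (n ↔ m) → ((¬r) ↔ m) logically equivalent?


Compare truth tables:
m | n | r | φ | ψ
-----------------
F | F | F | F | F
T | F | F | F | T
F | T | F | F | T
T | T | F | F | T
F | F | T | T | T
T | F | T | F | T
F | T | T | F | T
T | T | T | F | F
They differ at row 2 (m=T, n=F, r=F): φ=F but ψ=T.

No, they are not logically equivalent.


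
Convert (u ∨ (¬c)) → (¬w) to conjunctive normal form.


Step 1: Rewrite as ¬(u ∨ (¬c)) ∨ (¬w) = (¬u ∧ ¬(¬c)) ∨ (¬w).
Step 2: Distribute ∨ over ∧.
Step 3: Eliminate any double negations (¬¬X = X).

((¬u) ∨ (¬w)) ∧ (c ∨ (¬w))


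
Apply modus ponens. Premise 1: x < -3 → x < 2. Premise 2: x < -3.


Modus ponens: from (P → Q) and P, infer Q.
P = 'x < -3' is asserted, and P → Q holds, so Q follows.

x < 2.


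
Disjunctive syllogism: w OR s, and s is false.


Disjunctive syllogism: from (P ∨ Q) and ¬P, infer Q.
One disjunct, 's', is ruled out; the other must hold.

w


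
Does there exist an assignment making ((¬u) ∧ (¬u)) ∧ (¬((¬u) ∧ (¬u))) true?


Check all 2 assignments over {u}:
u | φ
-----
F | F
T | F
No assignment makes the formula true.

Unsatisfiable.


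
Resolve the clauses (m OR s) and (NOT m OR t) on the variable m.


The clauses contain complementary literals m and NOTm.
Resolution eliminates this pair and disjoins the remaining literals (merging duplicates).

(s OR t)


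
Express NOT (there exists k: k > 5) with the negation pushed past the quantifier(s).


¬(for all x: φ) = there exists x: ¬φ, and ¬(there exists x: φ) = for all x: ¬φ.
Apply to the existential statement.

for all k: NOT(k > 5)


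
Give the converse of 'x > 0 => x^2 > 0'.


The converse of (P → Q) is (Q → P). It is not in general equivalent to the original.
Here P = 'x > 0' and Q = 'x^2 > 0'.

If x^2 > 0, then x > 0.


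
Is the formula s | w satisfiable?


Search for a satisfying assignment over {s, w}.
Try s=True, w=False: the formula evaluates to True.
A satisfying assignment exists.

Satisfiable.


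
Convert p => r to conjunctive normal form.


Step 1: Rewrite p → r as ¬p ∨ r.

(~p) | r


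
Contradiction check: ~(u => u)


Truth table over {u}:
u | φ
-----
False | False
True | False
Every row is false.

Yes, it is a contradiction.


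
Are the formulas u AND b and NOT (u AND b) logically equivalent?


Compare truth tables:
b | u | φ | ψ
-------------
F | F | F | T
T | F | F | T
F | T | F | T
T | T | T | F
They differ at row 1 (b=F, u=F): φ=F but ψ=T.

No, they are not logically equivalent.


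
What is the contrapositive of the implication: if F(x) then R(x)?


The contrapositive of (P → Q) is (¬Q → ¬P); it is logically equivalent to the original.
Here P = 'F(x)' and Q = 'R(x)'.

If not (R(x)), then not (F(x)).


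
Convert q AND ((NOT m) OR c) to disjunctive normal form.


Step 1: Distribute ∧ over ∨: q ∧ ((¬m) ∨ c) = (q ∧ (¬m)) ∨ (q ∧ c).

(q AND (NOT m)) OR (q AND c)


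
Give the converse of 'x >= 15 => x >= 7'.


The converse of (P → Q) is (Q → P). It is not in general equivalent to the original.
Here P = 'x >= 15' and Q = 'x >= 7'.

If x >= 7, then x >= 15.


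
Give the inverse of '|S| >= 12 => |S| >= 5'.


The inverse of (P → Q) is (¬P → ¬Q). It is equivalent to the converse, not to the original.
Here P = '|S| >= 12' and Q = '|S| >= 5'.

If not (|S| >= 12), then not (|S| >= 5).


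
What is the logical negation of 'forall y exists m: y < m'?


Negation flips each quantifier (∀↔∃) and negates the inner predicate.
¬(forall y exists m: φ) = exists y forall m: ¬φ.

exists y forall m: ~(y < m)


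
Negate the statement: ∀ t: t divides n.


¬(∀ x: φ) = ∃ x: ¬φ, and ¬(∃ x: φ) = ∀ x: ¬φ.
Apply to the universal statement.

∃ t: ¬(t divides n)


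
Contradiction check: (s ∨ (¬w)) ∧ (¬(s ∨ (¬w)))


Truth table over {s, w}:
s | w | φ
---------
F | F | F
T | F | F
F | T | F
T | T | F
Every row is false.

Yes, it is a contradiction.


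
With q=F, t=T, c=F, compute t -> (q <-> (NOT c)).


Substitute q=F, t=T, c=F:
NOT c = T
q <-> (NOT c) = F <-> T = F
t -> (q <-> (NOT c)) = T -> F = F

F


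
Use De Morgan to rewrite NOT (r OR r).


De Morgan: the negation of a disjunction is the conjunction of the negations.
Distribute NOT across OR, flipping it to AND, and negate each literal.

(NOT r) AND (NOT r)


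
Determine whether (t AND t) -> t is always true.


Build the truth table over {t}:
t | φ
-----
F | T
T | T
Every row evaluates to true.

Yes, it is a tautology.


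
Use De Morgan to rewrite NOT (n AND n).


De Morgan: the negation of a conjunction is the disjunction of the negations.
Distribute NOT across AND, flipping it to OR, and negate each literal.

(NOT n) OR (NOT n)


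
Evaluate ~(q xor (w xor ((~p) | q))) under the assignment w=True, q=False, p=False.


Substitute w=True, q=False, p=False:
~p = True
(~p) | q = True | False = True
w xor ((~p) | q) = True xor True = False
q xor (w xor ((~p) | q)) = False xor False = False
~(q xor (w xor ((~p) | q))) = True

True


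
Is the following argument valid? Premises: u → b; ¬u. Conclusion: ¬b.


This is denying the antecedent (fallacy). There exist truth assignments where the premises are all true but the conclusion is false.

Invalid.


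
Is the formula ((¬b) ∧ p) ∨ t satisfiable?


Search for a satisfying assignment over {b, p, t}.
Try b=F, p=T, t=F: the formula evaluates to T.
A satisfying assignment exists.

Satisfiable.


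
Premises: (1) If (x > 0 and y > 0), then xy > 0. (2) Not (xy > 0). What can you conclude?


Modus tollens: from (P → Q) and ¬Q, infer ¬P.
Q = 'xy > 0' is denied; since P → Q, P must also fail.

Not ((x > 0 and y > 0)).


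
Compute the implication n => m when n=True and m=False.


Implication is false only when antecedent is true and consequent is false.
Substitute: n=True, m=False.
True => False evaluates to False.

False


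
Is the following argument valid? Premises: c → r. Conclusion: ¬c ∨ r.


This matches the form of material implication: the conclusion follows in every model of the premises.

Valid.


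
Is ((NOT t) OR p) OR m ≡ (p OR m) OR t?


Compare truth tables:
m | p | t | φ | ψ
-----------------
F | F | F | T | F
T | F | F | T | T
F | T | F | T | T
T | T | F | T | T
F | F | T | F | T
T | F | T | T | T
F | T | T | T | T
T | T | T | T | T
They differ at row 1 (m=F, p=F, t=F): φ=T but ψ=F.

No, they are not logically equivalent.


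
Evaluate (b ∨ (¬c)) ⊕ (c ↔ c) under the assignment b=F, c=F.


Substitute b=F, c=F:
¬c = T
b ∨ (¬c) = F ∨ T = T
c ↔ c = F ↔ F = T
(b ∨ (¬c)) ⊕ (c ↔ c) = T ⊕ T = F

F


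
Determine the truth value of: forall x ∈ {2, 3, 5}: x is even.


Evaluate the predicate on each element: 2:True, 3:False, 5:False.
Counterexample x = 3 fails the predicate.

False


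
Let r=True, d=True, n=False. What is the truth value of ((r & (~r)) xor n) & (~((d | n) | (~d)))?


Substitute r=True, d=True, n=False:
~r = False
r & (~r) = True & False = False
(r & (~r)) xor n = False xor False = False
d | n = True | False = True
~d = False
(d | n) | (~d) = True | False = True
~((d | n) | (~d)) = False
((r & (~r)) xor n) & (~((d | n) | (~d))) = False & False = False

False


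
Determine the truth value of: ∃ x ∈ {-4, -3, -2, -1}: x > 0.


Evaluate the predicate on each element: -4:F, -3:F, -2:F, -1:F.
No element satisfies the predicate.

F


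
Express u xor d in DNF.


Step 1: u ⊕ d is true exactly when they disagree: (u ∧ ¬d) ∨ (¬u ∧ d).

(u & (~d)) | ((~u) & d)


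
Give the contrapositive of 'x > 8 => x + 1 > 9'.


The contrapositive of (P → Q) is (¬Q → ¬P); it is logically equivalent to the original.
Here P = 'x > 8' and Q = 'x + 1 > 9'.

If not (x + 1 > 9), then not (x > 8).


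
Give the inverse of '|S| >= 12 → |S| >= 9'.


The inverse of (P → Q) is (¬P → ¬Q). It is equivalent to the converse, not to the original.
Here P = '|S| >= 12' and Q = '|S| >= 9'.

If not (|S| >= 12), then not (|S| >= 9).


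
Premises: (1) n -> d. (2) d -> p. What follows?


Hypothetical syllogism: from (P → Q) and (Q → R), infer (P → R).
Chain the two implications through the shared middle term 'd'.

n -> p


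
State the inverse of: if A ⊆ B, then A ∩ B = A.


The inverse of (P → Q) is (¬P → ¬Q). It is equivalent to the converse, not to the original.
Here P = 'A ⊆ B' and Q = 'A ∩ B = A'.

If not (A ⊆ B), then not (A ∩ B = A).


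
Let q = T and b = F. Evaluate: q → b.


Implication is false only when antecedent is true and consequent is false.
Substitute: q=T, b=F.
T → F evaluates to F.

F


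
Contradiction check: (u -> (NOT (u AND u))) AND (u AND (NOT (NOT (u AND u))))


Truth table over {u}:
u | φ
-----
F | F
T | F
Every row is false.

Yes, it is a contradiction.


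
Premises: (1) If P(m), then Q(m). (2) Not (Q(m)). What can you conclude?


Modus tollens: from (P → Q) and ¬Q, infer ¬P.
Q = 'Q(m)' is denied; since P → Q, P must also fail.

Not (P(m)).


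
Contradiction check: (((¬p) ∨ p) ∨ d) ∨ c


Truth table over {c, d, p}:
c | d | p | φ
-------------
F | F | F | T
T | F | F | T
F | T | F | T
T | T | F | T
F | F | T | T
T | F | T | T
F | T | T | T
T | T | T | T
Satisfying assignment at row 1: c=F, d=F, p=F gives T.

No, it is not a contradiction.


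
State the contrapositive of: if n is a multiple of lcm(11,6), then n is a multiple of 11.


The contrapositive of (P → Q) is (¬Q → ¬P); it is logically equivalent to the original.
Here P = 'n is a multiple of lcm(11,6)' and Q = 'n is a multiple of 11'.

If not (n is a multiple of 11), then not (n is a multiple of lcm(11,6)).


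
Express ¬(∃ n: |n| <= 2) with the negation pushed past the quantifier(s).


¬(∀ x: φ) = ∃ x: ¬φ, and ¬(∃ x: φ) = ∀ x: ¬φ.
Apply to the existential statement.

∀ n: ¬(|n| <= 2)


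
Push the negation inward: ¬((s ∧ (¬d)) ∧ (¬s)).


De Morgan: the negation of a conjunction is the disjunction of the negations.
Distribute ¬ across ∧, flipping it to ∨, and negate each literal.

((¬s) ∨ d) ∨ s


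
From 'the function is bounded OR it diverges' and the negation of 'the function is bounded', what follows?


Disjunctive syllogism: from (P ∨ Q) and ¬P, infer Q.
One disjunct, 'the function is bounded', is ruled out; the other must hold.

it diverges


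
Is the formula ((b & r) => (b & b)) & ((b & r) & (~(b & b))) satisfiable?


Check all 4 assignments over {b, r}:
b | r | φ
---------
False | False | False
True | False | False
False | True | False
True | True | False
No assignment makes the formula true.

Unsatisfiable.


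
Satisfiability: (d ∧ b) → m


Search for a satisfying assignment over {b, d, m}.
Try b=F, d=F, m=F: the formula evaluates to T.
A satisfying assignment exists.

Satisfiable.


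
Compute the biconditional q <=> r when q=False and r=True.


Biconditional is true when both operands have the same truth value.
Substitute: q=False, r=True.
False <=> True evaluates to False.

False


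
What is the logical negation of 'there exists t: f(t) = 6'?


¬(for all x: φ) = there exists x: ¬φ, and ¬(there exists x: φ) = for all x: ¬φ.
Apply to the existential statement.

for all t: NOT(f(t) = 6)


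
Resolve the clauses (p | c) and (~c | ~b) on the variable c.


The clauses contain complementary literals c and ~c.
Resolution eliminates this pair and disjoins the remaining literals (merging duplicates).

(p | ~b)


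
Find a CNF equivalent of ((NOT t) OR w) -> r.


Step 1: Rewrite as ¬((¬t) ∨ w) ∨ r = (¬(¬t) ∧ ¬w) ∨ r.
Step 2: Distribute ∨ over ∧.
Step 3: Eliminate any double negations (¬¬X = X).

(t OR r) AND ((NOT w) OR r)


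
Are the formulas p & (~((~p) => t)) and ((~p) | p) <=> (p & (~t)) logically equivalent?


Compare truth tables:
p | t | φ | ψ
-------------
False | False | False | False
True | False | False | True
False | True | False | False
True | True | False | False
They differ at row 2 (p=True, t=False): φ=False but ψ=True.

No, they are not logically equivalent.


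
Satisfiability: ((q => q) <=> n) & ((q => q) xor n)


Check all 4 assignments over {n, q}:
n | q | φ
---------
False | False | False
True | False | False
False | True | False
True | True | False
No assignment makes the formula true.

Unsatisfiable.


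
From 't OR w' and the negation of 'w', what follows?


Disjunctive syllogism: from (P ∨ Q) and ¬P, infer Q.
One disjunct, 'w', is ruled out; the other must hold.

t


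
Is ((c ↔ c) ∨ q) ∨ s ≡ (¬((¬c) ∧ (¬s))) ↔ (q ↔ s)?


Compare truth tables:
c | q | s | φ | ψ
-----------------
F | F | F | T | F
T | F | F | T | T
F | T | F | T | T
T | T | F | T | F
F | F | T | T | F
T | F | T | T | F
F | T | T | T | T
T | T | T | T | T
They differ at row 1 (c=F, q=F, s=F): φ=T but ψ=F.

No, they are not logically equivalent.


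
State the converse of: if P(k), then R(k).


The converse of (P → Q) is (Q → P). It is not in general equivalent to the original.
Here P = 'P(k)' and Q = 'R(k)'.

If R(k), then P(k).


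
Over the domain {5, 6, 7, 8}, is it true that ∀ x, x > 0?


Evaluate the predicate on each element: 5:T, 6:T, 7:T, 8:T.
Every element satisfies the predicate.

T


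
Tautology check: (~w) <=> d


Build the truth table over {d, w}:
d | w | φ
---------
False | False | False
True | False | True
False | True | True
True | True | False
Counterexample at row 1: with d=False, w=False, the formula is False.

No, it is not a tautology.


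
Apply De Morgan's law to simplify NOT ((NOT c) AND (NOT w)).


De Morgan: the negation of a conjunction is the disjunction of the negations.
Distribute NOT across AND, flipping it to OR, and negate each literal.

c OR w


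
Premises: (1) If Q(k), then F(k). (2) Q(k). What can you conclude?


Modus ponens: from (P → Q) and P, infer Q.
P = 'Q(k)' is asserted, and P → Q holds, so Q follows.

F(k).


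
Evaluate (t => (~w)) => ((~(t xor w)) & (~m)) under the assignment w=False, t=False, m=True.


Substitute w=False, t=False, m=True:
~w = True
t => (~w) = False => True = True
t xor w = False xor False = False
~(t xor w) = True
~m = False
(~(t xor w)) & (~m) = True & False = False
(t => (~w)) => ((~(t xor w)) & (~m)) = True => False = False

False


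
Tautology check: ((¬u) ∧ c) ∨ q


Build the truth table over {c, q, u}:
c | q | u | φ
-------------
F | F | F | F
T | F | F | T
F | T | F | T
T | T | F | T
F | F | T | F
T | F | T | F
F | T | T | T
T | T | T | T
Counterexample at row 1: with c=F, q=F, u=F, the formula is F.

No, it is not a tautology.


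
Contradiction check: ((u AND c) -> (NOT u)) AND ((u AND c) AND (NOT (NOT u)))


Truth table over {c, u}:
c | u | φ
---------
F | F | F
T | F | F
F | T | F
T | T | F
Every row is false.

Yes, it is a contradiction.


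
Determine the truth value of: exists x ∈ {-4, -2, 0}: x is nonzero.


Evaluate the predicate on each element: -4:True, -2:True, 0:False.
Witness x = -4 satisfies the predicate.

True


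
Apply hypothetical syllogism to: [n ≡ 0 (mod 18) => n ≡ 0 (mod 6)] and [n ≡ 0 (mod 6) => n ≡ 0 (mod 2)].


Hypothetical syllogism: from (P → Q) and (Q → R), infer (P → R).
Chain the two implications through the shared middle term 'n ≡ 0 (mod 6)'.

n ≡ 0 (mod 18) => n ≡ 0 (mod 2)


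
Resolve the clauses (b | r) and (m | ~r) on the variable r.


The clauses contain complementary literals r and ~r.
Resolution eliminates this pair and disjoins the remaining literals (merging duplicates).

(b | m)


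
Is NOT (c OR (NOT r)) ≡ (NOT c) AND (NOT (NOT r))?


Compare truth tables:
c | r | φ | ψ
-------------
F | F | F | F
T | F | F | F
F | T | T | T
T | T | F | F
The columns φ and ψ agree on every row.

Yes, they are logically equivalent.


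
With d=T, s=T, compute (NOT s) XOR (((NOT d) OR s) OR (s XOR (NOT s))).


Substitute d=T, s=T:
NOT s = F
NOT d = F
(NOT d) OR s = F OR T = T
NOT s = F
s XOR (NOT s) = T XOR F = T
((NOT d) OR s) OR (s XOR (NOT s)) = T OR T = T
(NOT s) XOR (((NOT d) OR s) OR (s XOR (NOT s))) = F XOR T = T

T


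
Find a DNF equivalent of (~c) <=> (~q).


Step 1: (¬c) ↔ (¬q) is true exactly when both agree: ((¬c) ∧ (¬q)) ∨ (¬(¬c) ∧ ¬(¬q)).
Step 2: Eliminate any double negations (¬¬X = X).

((~c) & (~q)) | (c & q)


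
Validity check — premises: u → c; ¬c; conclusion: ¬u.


This matches the form of modus tollens: the conclusion follows in every model of the premises.

Valid.


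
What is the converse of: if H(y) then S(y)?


The converse of (P → Q) is (Q → P). It is not in general equivalent to the original.
Here P = 'H(y)' and Q = 'S(y)'.

If S(y), then H(y).


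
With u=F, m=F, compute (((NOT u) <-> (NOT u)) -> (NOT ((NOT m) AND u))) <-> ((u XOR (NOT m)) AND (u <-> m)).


Substitute u=F, m=F:
… (earlier sub-steps elided)
(NOT u) <-> (NOT u) = T <-> T = T
NOT m = T
(NOT m) AND u = T AND F = F
NOT ((NOT m) AND u) = T
((NOT u) <-> (NOT u)) -> (NOT ((NOT m) AND u)) = T -> T = T
NOT m = T
u XOR (NOT m) = F XOR T = T
u <-> m = F <-> F = T
(u XOR (NOT m)) AND (u <-> m) = T AND T = T
(((NOT u) <-> (NOT u)) -> (NOT ((NOT m) AND u))) <-> ((u XOR (NOT m)) AND (u <-> m)) = T <-> T = T

T


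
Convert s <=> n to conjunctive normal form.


Step 1: Rewrite s ↔ n as (s → n) ∧ (n → s).
Step 2: Rewrite each implication as a disjunction.

((~s) | n) & ((~n) | s)


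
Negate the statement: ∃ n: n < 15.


¬(∀ x: φ) = ∃ x: ¬φ, and ¬(∃ x: φ) = ∀ x: ¬φ.
Apply to the existential statement.

∀ n: ¬(n < 15)


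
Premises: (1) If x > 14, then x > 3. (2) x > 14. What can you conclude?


Modus ponens: from (P → Q) and P, infer Q.
P = 'x > 14' is asserted, and P → Q holds, so Q follows.

x > 3.


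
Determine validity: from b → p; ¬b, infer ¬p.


This is denying the antecedent (fallacy). There exist truth assignments where the premises are all true but the conclusion is false.

Invalid.


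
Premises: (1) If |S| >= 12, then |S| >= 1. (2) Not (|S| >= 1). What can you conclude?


Modus tollens: from (P → Q) and ¬Q, infer ¬P.
Q = '|S| >= 1' is denied; since P → Q, P must also fail.

Not (|S| >= 12).


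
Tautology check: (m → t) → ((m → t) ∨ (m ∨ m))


Build the truth table over {m, t}:
m | t | φ
---------
F | F | T
T | F | T
F | T | T
T | T | T
Every row evaluates to true.

Yes, it is a tautology.


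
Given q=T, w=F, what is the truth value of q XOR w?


Exclusive or is true when exactly one operand is true.
Substitute: q=T, w=F.
T XOR F evaluates to T.

T


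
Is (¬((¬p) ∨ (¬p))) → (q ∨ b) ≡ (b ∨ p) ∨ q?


Compare truth tables:
b | p | q | φ | ψ
-----------------
F | F | F | T | F
T | F | F | T | T
F | T | F | F | T
T | T | F | T | T
F | F | T | T | T
T | F | T | T | T
F | T | T | T | T
T | T | T | T | T
They differ at row 1 (b=F, p=F, q=F): φ=T but ψ=F.

No, they are not logically equivalent.


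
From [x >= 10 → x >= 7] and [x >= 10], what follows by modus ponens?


Modus ponens: from (P → Q) and P, infer Q.
P = 'x >= 10' is asserted, and P → Q holds, so Q follows.

x >= 7.


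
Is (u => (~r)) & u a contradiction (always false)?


Truth table over {r, u}:
r | u | φ
---------
False | False | False
True | False | False
False | True | True
True | True | False
Satisfying assignment at row 3: r=False, u=True gives True.

No, it is not a contradiction.


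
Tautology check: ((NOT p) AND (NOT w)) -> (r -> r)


Build the truth table over {p, r, w}:
p | r | w | φ
-------------
F | F | F | T
T | F | F | T
F | T | F | T
T | T | F | T
F | F | T | T
T | F | T | T
F | T | T | T
T | T | T | T
Every row evaluates to true.

Yes, it is a tautology.


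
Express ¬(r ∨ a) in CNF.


Step 1: Apply De Morgan: ¬(r ∨ a) = ¬r ∧ ¬a.

(¬r) ∧ (¬a)


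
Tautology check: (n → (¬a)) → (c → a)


Build the truth table over {a, c, n}:
a | c | n | φ
-------------
F | F | F | T
T | F | F | T
F | T | F | F
T | T | F | T
F | F | T | T
T | F | T | T
F | T | T | F
T | T | T | T
Counterexample at row 3: with a=F, c=T, n=F, the formula is F.

No, it is not a tautology.


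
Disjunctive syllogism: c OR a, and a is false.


Disjunctive syllogism: from (P ∨ Q) and ¬P, infer Q.
One disjunct, 'a', is ruled out; the other must hold.

c


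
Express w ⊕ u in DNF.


Step 1: w ⊕ u is true exactly when they disagree: (w ∧ ¬u) ∨ (¬w ∧ u).

(w ∧ (¬u)) ∨ ((¬w) ∧ u)


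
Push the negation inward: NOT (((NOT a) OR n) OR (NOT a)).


De Morgan: the negation of a disjunction is the conjunction of the negations.
Distribute NOT across OR, flipping it to AND, and negate each literal.

(a AND (NOT n)) AND a


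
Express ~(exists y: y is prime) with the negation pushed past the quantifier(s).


¬(forall x: φ) = exists x: ¬φ, and ¬(exists x: φ) = forall x: ¬φ.
Apply to the existential statement.

forall y: ~(y is prime)


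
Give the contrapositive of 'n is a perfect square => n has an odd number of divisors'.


The contrapositive of (P → Q) is (¬Q → ¬P); it is logically equivalent to the original.
Here P = 'n is a perfect square' and Q = 'n has an odd number of divisors'.

If not (n has an odd number of divisors), then not (n is a perfect square).


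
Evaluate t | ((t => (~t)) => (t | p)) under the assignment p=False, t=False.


Substitute p=False, t=False:
~t = True
t => (~t) = False => True = True
t | p = False | False = False
(t => (~t)) => (t | p) = True => False = False
t | ((t => (~t)) => (t | p)) = False | False = False

False


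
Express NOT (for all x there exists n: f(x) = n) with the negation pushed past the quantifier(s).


Negation flips each quantifier (∀↔∃) and negates the inner predicate.
¬(for all x there exists n: φ) = there exists x for all n: ¬φ.

there exists x for all n: NOT(f(x) = n)


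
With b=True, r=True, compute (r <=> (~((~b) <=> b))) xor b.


Substitute b=True, r=True:
~b = False
(~b) <=> b = False <=> True = False
~((~b) <=> b) = True
r <=> (~((~b) <=> b)) = True <=> True = True
(r <=> (~((~b) <=> b))) xor b = True xor True = False

False


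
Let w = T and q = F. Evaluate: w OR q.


Disjunction is false only when both operands are false.
Substitute: w=T, q=F.
T OR F evaluates to T.

T


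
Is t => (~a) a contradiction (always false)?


Truth table over {a, t}:
a | t | φ
---------
False | False | True
True | False | True
False | True | True
True | True | False
Satisfying assignment at row 1: a=False, t=False gives True.

No, it is not a contradiction.


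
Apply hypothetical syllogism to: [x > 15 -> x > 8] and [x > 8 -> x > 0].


Hypothetical syllogism: from (P → Q) and (Q → R), infer (P → R).
Chain the two implications through the shared middle term 'x > 8'.

x > 15 -> x > 0


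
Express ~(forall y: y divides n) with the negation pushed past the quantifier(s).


¬(forall x: φ) = exists x: ¬φ, and ¬(exists x: φ) = forall x: ¬φ.
Apply to the universal statement.

exists y: ~(y divides n)


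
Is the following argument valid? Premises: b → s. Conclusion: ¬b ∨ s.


This matches the form of material implication: the conclusion follows in every model of the premises.

Valid.


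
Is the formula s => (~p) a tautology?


Build the truth table over {p, s}:
p | s | φ
---------
False | False | True
True | False | True
False | True | True
True | True | False
Counterexample at row 4: with p=True, s=True, the formula is False.

No, it is not a tautology.


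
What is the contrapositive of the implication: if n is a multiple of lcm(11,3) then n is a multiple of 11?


The contrapositive of (P → Q) is (¬Q → ¬P); it is logically equivalent to the original.
Here P = 'n is a multiple of lcm(11,3)' and Q = 'n is a multiple of 11'.

If not (n is a multiple of 11), then not (n is a multiple of lcm(11,3)).


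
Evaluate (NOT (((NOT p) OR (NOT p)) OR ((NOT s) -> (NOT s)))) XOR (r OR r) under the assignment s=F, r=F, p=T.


Substitute s=F, r=F, p=T:
NOT p = F
NOT p = F
(NOT p) OR (NOT p) = F OR F = F
NOT s = T
NOT s = T
(NOT s) -> (NOT s) = T -> T = T
((NOT p) OR (NOT p)) OR ((NOT s) -> (NOT s)) = F OR T = T
NOT (((NOT p) OR (NOT p)) OR ((NOT s) -> (NOT s))) = F
r OR r = F OR F = F
(NOT (((NOT p) OR (NOT p)) OR ((NOT s) -> (NOT s)))) XOR (r OR r) = F XOR F = F

F


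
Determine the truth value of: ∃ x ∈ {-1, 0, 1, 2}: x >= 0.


Evaluate the predicate on each element: -1:F, 0:T, 1:T, 2:T.
Witness x = 0 satisfies the predicate.

T


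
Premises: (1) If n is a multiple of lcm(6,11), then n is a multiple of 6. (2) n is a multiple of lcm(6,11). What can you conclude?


Modus ponens: from (P → Q) and P, infer Q.
P = 'n is a multiple of lcm(6,11)' is asserted, and P → Q holds, so Q follows.

n is a multiple of 6.


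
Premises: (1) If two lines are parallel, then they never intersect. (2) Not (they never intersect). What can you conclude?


Modus tollens: from (P → Q) and ¬Q, infer ¬P.
Q = 'they never intersect' is denied; since P → Q, P must also fail.

Not (two lines are parallel).


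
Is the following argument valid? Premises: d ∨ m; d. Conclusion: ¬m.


This is affirming a disjunct (fallacy). There exist truth assignments where the premises are all true but the conclusion is false.

Invalid.


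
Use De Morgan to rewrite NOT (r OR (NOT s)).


De Morgan: the negation of a disjunction is the conjunction of the negations.
Distribute NOT across OR, flipping it to AND, and negate each literal.

(NOT r) AND s


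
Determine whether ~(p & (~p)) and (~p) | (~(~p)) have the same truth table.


Compare truth tables:
p | φ | ψ
---------
False | True | True
True | True | True
The columns φ and ψ agree on every row.

Yes, they are logically equivalent.


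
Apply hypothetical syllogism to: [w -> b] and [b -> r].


Hypothetical syllogism: from (P → Q) and (Q → R), infer (P → R).
Chain the two implications through the shared middle term 'b'.

w -> r


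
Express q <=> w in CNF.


Step 1: Rewrite q ↔ w as (q → w) ∧ (w → q).
Step 2: Rewrite each implication as a disjunction.

((~q) | w) & ((~w) | q)


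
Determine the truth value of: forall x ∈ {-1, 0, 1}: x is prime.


Evaluate the predicate on each element: -1:False, 0:False, 1:False.
Counterexample x = -1 fails the predicate.

False


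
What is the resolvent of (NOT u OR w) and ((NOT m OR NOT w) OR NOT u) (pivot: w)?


The clauses contain complementary literals w and NOTw.
Resolution eliminates this pair and disjoins the remaining literals (merging duplicates).

(NOT u OR NOT m)


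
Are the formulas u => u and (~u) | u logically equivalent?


Compare truth tables:
u | φ | ψ
---------
False | True | True
True | True | True
The columns φ and ψ agree on every row.

Yes, they are logically equivalent.


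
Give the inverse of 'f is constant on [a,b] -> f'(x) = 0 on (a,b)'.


The inverse of (P → Q) is (¬P → ¬Q). It is equivalent to the converse, not to the original.
Here P = 'f is constant on [a,b]' and Q = 'f'(x) = 0 on (a,b)'.

If not (f is constant on [a,b]), then not (f'(x) = 0 on (a,b)).


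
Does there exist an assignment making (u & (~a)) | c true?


Search for a satisfying assignment over {a, c, u}.
Try a=False, c=True, u=False: the formula evaluates to True.
A satisfying assignment exists.

Satisfiable.


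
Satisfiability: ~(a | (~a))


Check all 2 assignments over {a}:
a | φ
-----
False | False
True | False
No assignment makes the formula true.

Unsatisfiable.


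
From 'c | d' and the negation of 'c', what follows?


Disjunctive syllogism: from (P ∨ Q) and ¬P, infer Q.
One disjunct, 'c', is ruled out; the other must hold.

d


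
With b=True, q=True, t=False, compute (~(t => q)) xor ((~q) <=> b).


Substitute b=True, q=True, t=False:
t => q = False => True = True
~(t => q) = False
~q = False
(~q) <=> b = False <=> True = False
(~(t => q)) xor ((~q) <=> b) = False xor False = False

False


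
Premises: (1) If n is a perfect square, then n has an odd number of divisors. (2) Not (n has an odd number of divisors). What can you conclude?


Modus tollens: from (P → Q) and ¬Q, infer ¬P.
Q = 'n has an odd number of divisors' is denied; since P → Q, P must also fail.

Not (n is a perfect square).


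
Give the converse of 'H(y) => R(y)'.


The converse of (P → Q) is (Q → P). It is not in general equivalent to the original.
Here P = 'H(y)' and Q = 'R(y)'.

If R(y), then H(y).


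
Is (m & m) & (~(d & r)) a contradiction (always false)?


Truth table over {d, m, r}:
d | m | r | φ
-------------
False | False | False | False
True | False | False | False
False | True | False | True
True | True | False | True
False | False | True | False
True | False | True | False
False | True | True | True
True | True | True | False
Satisfying assignment at row 3: d=False, m=True, r=False gives True.

No, it is not a contradiction.


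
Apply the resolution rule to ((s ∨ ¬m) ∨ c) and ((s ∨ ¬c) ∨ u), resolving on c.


The clauses contain complementary literals c and ¬c.
Resolution eliminates this pair and disjoins the remaining literals (merging duplicates).

((s ∨ ¬m) ∨ u)


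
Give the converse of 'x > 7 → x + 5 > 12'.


The converse of (P → Q) is (Q → P). It is not in general equivalent to the original.
Here P = 'x > 7' and Q = 'x + 5 > 12'.

If x + 5 > 12, then x > 7.


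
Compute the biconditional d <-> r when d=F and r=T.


Biconditional is true when both operands have the same truth value.
Substitute: d=F, r=T.
F <-> T evaluates to F.

F


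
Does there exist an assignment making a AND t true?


Search for a satisfying assignment over {a, t}.
Try a=T, t=T: the formula evaluates to T.
A satisfying assignment exists.

Satisfiable.


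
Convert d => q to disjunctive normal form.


Step 1: Rewrite d → q as ¬d ∨ q.

(~d) | q


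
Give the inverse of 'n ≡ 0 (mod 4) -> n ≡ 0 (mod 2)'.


The inverse of (P → Q) is (¬P → ¬Q). It is equivalent to the converse, not to the original.
Here P = 'n ≡ 0 (mod 4)' and Q = 'n ≡ 0 (mod 2)'.

If not (n ≡ 0 (mod 4)), then not (n ≡ 0 (mod 2)).


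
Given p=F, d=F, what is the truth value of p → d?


Implication is false only when antecedent is true and consequent is false.
Substitute: p=F, d=F.
F → F evaluates to T.

T


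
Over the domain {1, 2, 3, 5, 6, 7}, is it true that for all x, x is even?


Evaluate the predicate on each element: 1:F, 2:T, 3:F, 5:F, 6:T, 7:F.
Counterexample x = 1 fails the predicate.

F


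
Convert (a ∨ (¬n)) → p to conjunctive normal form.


Step 1: Rewrite as ¬(a ∨ (¬n)) ∨ p = (¬a ∧ ¬(¬n)) ∨ p.
Step 2: Distribute ∨ over ∧.
Step 3: Eliminate any double negations (¬¬X = X).

((¬a) ∨ p) ∧ (n ∨ p)
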